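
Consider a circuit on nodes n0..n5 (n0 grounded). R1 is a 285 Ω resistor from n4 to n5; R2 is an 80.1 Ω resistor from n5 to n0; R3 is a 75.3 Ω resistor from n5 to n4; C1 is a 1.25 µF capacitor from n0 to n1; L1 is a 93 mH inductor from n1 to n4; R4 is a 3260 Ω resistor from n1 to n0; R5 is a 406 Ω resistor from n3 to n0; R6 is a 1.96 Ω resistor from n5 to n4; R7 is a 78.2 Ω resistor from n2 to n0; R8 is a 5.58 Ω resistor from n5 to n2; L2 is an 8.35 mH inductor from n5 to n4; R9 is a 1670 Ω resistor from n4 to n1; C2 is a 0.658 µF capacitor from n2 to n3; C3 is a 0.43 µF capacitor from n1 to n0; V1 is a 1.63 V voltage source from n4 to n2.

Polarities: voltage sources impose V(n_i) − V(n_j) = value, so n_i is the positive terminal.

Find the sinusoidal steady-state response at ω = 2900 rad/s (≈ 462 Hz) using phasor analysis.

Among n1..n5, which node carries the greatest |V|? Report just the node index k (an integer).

1

Apply KCL at each of the 5 non-ground nodes and solve the resulting linear system.
Node n1: branches {C1, L1, R4, R9, C3} → V_1 = -0.8510-1.785j
Node n2: branches {R7, R8, C2, V1} → V_2 = -0.8892+0.2330j
Node n3: branches {R5, C2} → V_3 = -0.4463-0.3431j
Node n4: branches {R1, R3, L1, R6, L2, R9, V1} → V_4 = 0.7408+0.2330j
Node n5: branches {R1, R2, R3, R6, R8, L2} → V_5 = 0.3231+0.2050j
Source currents: i(V1)=-0.2297+0.007162j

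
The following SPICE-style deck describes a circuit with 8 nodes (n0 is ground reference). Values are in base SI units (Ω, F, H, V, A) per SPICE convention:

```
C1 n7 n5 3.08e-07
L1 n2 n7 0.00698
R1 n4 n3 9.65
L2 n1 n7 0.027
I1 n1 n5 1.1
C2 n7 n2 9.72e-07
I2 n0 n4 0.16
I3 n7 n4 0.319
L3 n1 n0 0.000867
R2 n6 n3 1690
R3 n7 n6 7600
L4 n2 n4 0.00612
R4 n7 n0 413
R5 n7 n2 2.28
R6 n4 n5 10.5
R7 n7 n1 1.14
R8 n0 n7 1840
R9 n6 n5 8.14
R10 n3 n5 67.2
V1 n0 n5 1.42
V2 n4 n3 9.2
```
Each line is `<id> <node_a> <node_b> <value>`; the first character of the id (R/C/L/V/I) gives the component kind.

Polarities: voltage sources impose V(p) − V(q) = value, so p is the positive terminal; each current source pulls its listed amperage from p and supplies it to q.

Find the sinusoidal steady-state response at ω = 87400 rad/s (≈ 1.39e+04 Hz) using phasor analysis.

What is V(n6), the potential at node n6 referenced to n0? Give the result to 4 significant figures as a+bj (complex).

Element admittances at ω=87400 rad/s:
  Y(C1) = 0.000+0.02692j S between n7,n5
  Y(L1) = 0.000-0.001639j S between n2,n7
  Y(R1) = 0.1036+0.000j S between n4,n3
  Y(L2) = 0.000-0.0004238j S between n1,n7
  I1: injects 1.1 A into n5 (from n1)
  Y(C2) = 0.000+0.08495j S between n7,n2
  I2: injects 0.16 A into n4 (from n0)
  I3: injects 0.319 A into n4 (from n7)
  Y(L3) = 0.000-0.01320j S between n1,n0
  Y(R2) = 0.0005917+0.000j S between n6,n3
  Y(R3) = 0.0001316+0.000j S between n7,n6
  Y(L4) = 0.000-0.001870j S between n2,n4
  Y(R4) = 0.002421+0.000j S between n7,n0
  Y(R5) = 0.4386+0.000j S between n7,n2
  Y(R6) = 0.09524+0.000j S between n4,n5
  Y(R7) = 0.8772+0.000j S between n7,n1
  Y(R8) = 0.0005435+0.000j S between n0,n7
  Y(R9) = 0.1229+0.000j S between n6,n5
  Y(R10) = 0.01488+0.000j S between n3,n5
  V1: constraint V(n0)−V(n5) = 1.42
  V2: constraint V(n4)−V(n3) = 9.2
Assemble and solve the 9×9 MNA system:
  V(n1)=-38.98+108.9j  V(n2)=-36.56+109.4j  V(n3)=-3.172+0.7199j  V(n4)=6.028+0.7199j  V(n5)=-1.420+0.000j  V(n6)=-1.465+0.1201j  V(n7)=-36.08+109.5j
  i(V1)=1.171+0.8391j  i(V2)=-0.9804+0.01107j

-1.465+0.1201j V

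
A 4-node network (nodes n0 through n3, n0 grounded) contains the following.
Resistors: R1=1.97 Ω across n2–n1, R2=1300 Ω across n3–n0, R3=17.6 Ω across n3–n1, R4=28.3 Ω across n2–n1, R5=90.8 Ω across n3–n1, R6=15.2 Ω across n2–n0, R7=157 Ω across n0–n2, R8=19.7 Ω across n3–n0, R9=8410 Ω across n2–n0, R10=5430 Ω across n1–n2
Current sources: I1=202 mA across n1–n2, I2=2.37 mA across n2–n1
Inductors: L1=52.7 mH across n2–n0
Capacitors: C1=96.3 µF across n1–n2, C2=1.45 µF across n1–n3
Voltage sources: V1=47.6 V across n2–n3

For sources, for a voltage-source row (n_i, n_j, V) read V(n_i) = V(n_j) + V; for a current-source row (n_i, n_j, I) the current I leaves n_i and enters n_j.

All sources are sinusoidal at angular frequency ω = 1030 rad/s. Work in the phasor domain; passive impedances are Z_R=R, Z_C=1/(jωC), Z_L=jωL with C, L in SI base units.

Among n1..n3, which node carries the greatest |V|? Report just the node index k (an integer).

MNA unknowns: 3 node voltages V₁..V_3 plus 1 source current (V1)
R1: Y=0.5076+0.000j on G[2,1]
R2: Y=0.0007692+0.000j on G[3,0]
R3: Y=0.05682+0.000j on G[3,1]
R4: Y=0.03534+0.000j on G[2,1]
I1: z[1]−=0.202, z[2]+=0.202
R5: Y=0.01101+0.000j on G[3,1]
R6: Y=0.06579+0.000j on G[2,0]
L1: Y=0.000-0.01842j on G[2,0]
R7: Y=0.006369+0.000j on G[0,2]
R8: Y=0.05076+0.000j on G[3,0]
R9: Y=0.0001189+0.000j on G[2,0]
I2: z[2]−=0.00237, z[1]+=0.00237
R10: Y=0.0001842+0.000j on G[1,2]
C1: Y=0.000+0.09919j on G[1,2]
C2: Y=0.000+0.001494j on G[1,3]
V1: row V2−V3=47.6, i_V1 at 2,3
solve → V1=13.90+3.671j, V2=19.38+2.884j, V3=-28.22+2.884j
aux → i_V1=-4.310+0.03233j

3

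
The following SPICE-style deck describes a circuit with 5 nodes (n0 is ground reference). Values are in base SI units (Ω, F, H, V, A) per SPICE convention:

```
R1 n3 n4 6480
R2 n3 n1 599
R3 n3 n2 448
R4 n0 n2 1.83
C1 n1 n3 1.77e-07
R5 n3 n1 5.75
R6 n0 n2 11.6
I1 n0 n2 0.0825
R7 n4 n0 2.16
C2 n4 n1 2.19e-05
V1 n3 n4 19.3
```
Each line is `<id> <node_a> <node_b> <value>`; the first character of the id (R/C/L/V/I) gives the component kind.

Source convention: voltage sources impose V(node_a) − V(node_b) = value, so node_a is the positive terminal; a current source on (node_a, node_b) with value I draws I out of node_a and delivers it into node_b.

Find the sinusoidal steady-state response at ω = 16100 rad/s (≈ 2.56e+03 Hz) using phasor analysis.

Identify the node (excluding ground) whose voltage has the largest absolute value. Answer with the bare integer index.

Element admittances at ω=16100 rad/s:
  Y(R1) = 0.0001543+0.000j S between n3,n4
  Y(R2) = 0.001669+0.000j S between n3,n1
  Y(R3) = 0.002232+0.000j S between n3,n2
  Y(R4) = 0.5464+0.000j S between n0,n2
  Y(C1) = 0.000+0.002850j S between n1,n3
  Y(R5) = 0.1739+0.000j S between n3,n1
  Y(R6) = 0.08621+0.000j S between n0,n2
  I1: injects 0.0825 A into n2 (from n0)
  Y(R7) = 0.4630+0.000j S between n4,n0
  Y(C2) = 0.000+0.3526j S between n4,n1
  V1: constraint V(n3)−V(n4) = 19.3
Assemble and solve the 5×5 MNA system:
  V(n1)=3.819-7.602j  V(n2)=0.1975+0.000j  V(n3)=19.21+0.000j  V(n4)=-0.09166+0.000j
  i(V1)=-2.726-1.379j

3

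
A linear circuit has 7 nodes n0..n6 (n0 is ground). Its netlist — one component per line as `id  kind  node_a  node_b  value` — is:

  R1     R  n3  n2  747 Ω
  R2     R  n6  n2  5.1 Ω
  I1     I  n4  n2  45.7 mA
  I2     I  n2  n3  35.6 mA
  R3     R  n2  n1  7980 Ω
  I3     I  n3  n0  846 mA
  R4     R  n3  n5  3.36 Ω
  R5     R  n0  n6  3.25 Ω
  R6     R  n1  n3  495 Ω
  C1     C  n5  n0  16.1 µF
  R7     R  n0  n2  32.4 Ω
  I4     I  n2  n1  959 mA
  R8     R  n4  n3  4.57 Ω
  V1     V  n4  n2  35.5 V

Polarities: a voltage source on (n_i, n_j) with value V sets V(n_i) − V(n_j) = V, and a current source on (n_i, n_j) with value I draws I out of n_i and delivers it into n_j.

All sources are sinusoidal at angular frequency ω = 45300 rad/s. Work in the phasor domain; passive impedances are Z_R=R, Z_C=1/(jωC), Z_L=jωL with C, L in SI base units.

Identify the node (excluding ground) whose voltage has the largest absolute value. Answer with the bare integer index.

1

Element admittances at ω=45300 rad/s:
  Y(R1) = 0.001339+0.000j S between n3,n2
  Y(R2) = 0.1961+0.000j S between n6,n2
  I1: injects 0.0457 A into n2 (from n4)
  I2: injects 0.0356 A into n3 (from n2)
  Y(R3) = 0.0001253+0.000j S between n2,n1
  I3: injects 0.846 A into n0 (from n3)
  Y(R4) = 0.2976+0.000j S between n3,n5
  Y(R5) = 0.3077+0.000j S between n0,n6
  Y(R6) = 0.002020+0.000j S between n1,n3
  Y(C1) = 0.000+0.7293j S between n5,n0
  Y(R7) = 0.03086+0.000j S between n0,n2
  I4: injects 0.959 A into n1 (from n2)
  Y(R8) = 0.2188+0.000j S between n4,n3
  V1: constraint V(n4)−V(n2) = 35.5
Assemble and solve the 7×7 MNA system:
  V(n1)=452.6-2.110j  V(n2)=-19.23-1.283j  V(n3)=7.153-2.161j  V(n4)=16.27-1.283j  V(n5)=0.2651-2.811j  V(n6)=-7.483-0.4996j
  i(V1)=-2.041-0.1920j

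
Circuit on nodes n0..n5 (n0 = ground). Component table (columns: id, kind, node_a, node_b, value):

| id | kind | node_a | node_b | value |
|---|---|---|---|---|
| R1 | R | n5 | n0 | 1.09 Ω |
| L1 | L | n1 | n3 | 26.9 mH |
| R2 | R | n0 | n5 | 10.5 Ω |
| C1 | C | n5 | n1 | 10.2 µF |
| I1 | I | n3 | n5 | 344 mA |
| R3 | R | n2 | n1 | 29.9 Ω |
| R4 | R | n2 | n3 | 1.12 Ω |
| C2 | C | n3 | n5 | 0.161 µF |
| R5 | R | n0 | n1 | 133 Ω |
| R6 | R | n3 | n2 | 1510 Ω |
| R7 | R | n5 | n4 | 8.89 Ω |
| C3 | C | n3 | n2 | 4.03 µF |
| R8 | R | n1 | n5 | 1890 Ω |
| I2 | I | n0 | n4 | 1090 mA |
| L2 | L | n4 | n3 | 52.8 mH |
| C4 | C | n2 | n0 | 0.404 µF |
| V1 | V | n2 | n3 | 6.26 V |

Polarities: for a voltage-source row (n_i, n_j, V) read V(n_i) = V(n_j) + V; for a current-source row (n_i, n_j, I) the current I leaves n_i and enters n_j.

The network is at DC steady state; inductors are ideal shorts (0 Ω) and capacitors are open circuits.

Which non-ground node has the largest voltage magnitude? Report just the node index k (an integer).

MNA unknowns: 5 node voltages V₁..V_5 plus 3 source currents (L1, L2, V1)
R1: Y=0.9174 on G[5,0]
L1: row V1−V3=0, i_L1 at 1,3
R2: Y=0.09524 on G[0,5]
C1: Y=0.000 on G[5,1]
I1: z[3]−=0.344, z[5]+=0.344
R3: Y=0.03344 on G[2,1]
R4: Y=0.8929 on G[2,3]
C2: Y=0.000 on G[3,5]
R5: Y=0.007519 on G[0,1]
R6: Y=0.0006623 on G[3,2]
R7: Y=0.1125 on G[5,4]
C3: Y=0.000 on G[3,2]
R8: Y=0.0005291 on G[1,5]
I2: z[0]−=1.09, z[4]+=1.09
L2: row V4−V3=0, i_L2 at 4,3
C4: Y=0.000 on G[2,0]
V1: row V2−V3=6.26, i_V1 at 2,3
solve → V1=7.149, V2=13.41, V3=7.149, V4=7.149, V5=1.023
aux → i_L1=0.1524, i_L2=0.4010, i_V1=-5.803

2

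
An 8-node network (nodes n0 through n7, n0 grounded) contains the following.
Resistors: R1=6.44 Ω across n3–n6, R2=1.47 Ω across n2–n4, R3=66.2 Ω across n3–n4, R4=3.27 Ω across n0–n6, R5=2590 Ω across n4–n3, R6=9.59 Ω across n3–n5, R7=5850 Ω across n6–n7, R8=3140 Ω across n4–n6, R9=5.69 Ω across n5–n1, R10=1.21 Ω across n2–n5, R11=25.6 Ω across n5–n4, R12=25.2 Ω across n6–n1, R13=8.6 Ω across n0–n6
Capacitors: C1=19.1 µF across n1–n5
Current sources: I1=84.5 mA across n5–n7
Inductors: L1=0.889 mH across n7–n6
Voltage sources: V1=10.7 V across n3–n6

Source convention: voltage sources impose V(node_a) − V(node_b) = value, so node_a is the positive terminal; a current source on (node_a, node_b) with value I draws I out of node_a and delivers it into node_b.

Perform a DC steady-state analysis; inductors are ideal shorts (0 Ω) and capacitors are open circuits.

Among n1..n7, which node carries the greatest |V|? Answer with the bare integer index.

Apply KCL at each of the 7 non-ground nodes and solve the resulting linear system.
Node n1: branches {C1, R9, R12} → V_1 = 6.397
Node n2: branches {R2, R10} → V_2 = 7.885
Node n3: branches {R1, R3, R5, R6, V1} → V_3 = 10.70
Node n4: branches {R2, R3, R5, R8, R11} → V_4 = 7.939
Node n5: branches {C1, I1, R6, R9, R10, R11} → V_5 = 7.841
Node n6: branches {R1, R4, L1, R7, R8, R12, R13, V1} → V_6 = 0.000
Node n7: branches {I1, L1, R7} → V_7 = 0.000
Source currents: i(L1)=0.08450, i(V1)=-2.002

3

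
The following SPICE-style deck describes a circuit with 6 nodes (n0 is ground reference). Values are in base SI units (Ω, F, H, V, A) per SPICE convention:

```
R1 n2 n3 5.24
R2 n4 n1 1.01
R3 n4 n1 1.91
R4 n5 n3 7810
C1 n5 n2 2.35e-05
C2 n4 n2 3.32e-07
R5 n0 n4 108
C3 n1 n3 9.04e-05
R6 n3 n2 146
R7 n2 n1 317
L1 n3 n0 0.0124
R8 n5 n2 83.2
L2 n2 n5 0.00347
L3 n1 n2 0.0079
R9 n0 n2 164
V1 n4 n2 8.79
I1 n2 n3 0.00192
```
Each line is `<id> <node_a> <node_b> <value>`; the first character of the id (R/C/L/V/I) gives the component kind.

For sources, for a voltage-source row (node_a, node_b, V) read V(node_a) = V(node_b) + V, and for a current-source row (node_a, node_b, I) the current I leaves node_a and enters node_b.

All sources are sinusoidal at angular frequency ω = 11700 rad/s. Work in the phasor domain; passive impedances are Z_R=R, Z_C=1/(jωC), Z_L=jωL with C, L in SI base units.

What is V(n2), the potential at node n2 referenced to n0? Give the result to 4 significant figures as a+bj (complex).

MNA unknowns: 5 node voltages V₁..V_5 plus 1 source current (V1)
R1: Y=0.1908+0.000j on G[2,3]
R2: Y=0.9901+0.000j on G[4,1]
R3: Y=0.5236+0.000j on G[4,1]
R4: Y=0.0001280+0.000j on G[5,3]
C1: Y=0.000+0.2749j on G[5,2]
C2: Y=0.000+0.003884j on G[4,2]
R5: Y=0.009259+0.000j on G[0,4]
C3: Y=0.000+1.058j on G[1,3]
R6: Y=0.006849+0.000j on G[3,2]
R7: Y=0.003155+0.000j on G[2,1]
L1: Y=0.000-0.006893j on G[3,0]
R8: Y=0.01202+0.000j on G[5,2]
L2: Y=0.000-0.02463j on G[2,5]
L3: Y=0.000-0.01082j on G[1,2]
R9: Y=0.006098+0.000j on G[0,2]
V1: row V4−V2=8.79, i_V1 at 4,2
I1: z[2]−=0.00192, z[3]+=0.00192
solve → V1=1.615+0.5091j, V2=-6.167+0.6185j, V3=1.378+1.931j, V4=2.623+0.6185j, V5=-6.166+0.6147j
aux → i_V1=-1.551-0.2055j

-6.167+0.6185j V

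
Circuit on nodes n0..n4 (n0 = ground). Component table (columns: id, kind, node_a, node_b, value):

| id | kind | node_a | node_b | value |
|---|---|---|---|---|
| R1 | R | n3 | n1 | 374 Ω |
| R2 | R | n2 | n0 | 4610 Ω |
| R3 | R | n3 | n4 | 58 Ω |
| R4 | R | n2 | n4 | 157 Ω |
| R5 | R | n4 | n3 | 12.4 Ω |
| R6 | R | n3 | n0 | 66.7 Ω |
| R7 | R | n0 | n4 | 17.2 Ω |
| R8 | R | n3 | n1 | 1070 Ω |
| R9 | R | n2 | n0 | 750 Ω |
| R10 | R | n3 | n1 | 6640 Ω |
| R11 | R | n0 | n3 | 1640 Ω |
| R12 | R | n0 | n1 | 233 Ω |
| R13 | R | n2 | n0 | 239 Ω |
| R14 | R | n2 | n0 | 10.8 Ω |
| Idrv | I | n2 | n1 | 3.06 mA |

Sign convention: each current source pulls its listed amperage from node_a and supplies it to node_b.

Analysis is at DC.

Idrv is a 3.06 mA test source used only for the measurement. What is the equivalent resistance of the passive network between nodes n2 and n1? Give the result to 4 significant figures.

MNA unknowns: 4 node voltages V₁..V_4
R1: Y=0.002674 on G[3,1]
R2: Y=0.0002169 on G[2,0]
R3: Y=0.01724 on G[3,4]
R4: Y=0.006369 on G[2,4]
R5: Y=0.08065 on G[4,3]
R6: Y=0.01499 on G[3,0]
R7: Y=0.05814 on G[0,4]
R8: Y=0.0009346 on G[3,1]
R9: Y=0.001333 on G[2,0]
R10: Y=0.0001506 on G[3,1]
R11: Y=0.0006098 on G[0,3]
R12: Y=0.004292 on G[0,1]
R13: Y=0.004184 on G[2,0]
R14: Y=0.09259 on G[2,0]
Idrv: z[2]−=0.00306, z[1]+=0.00306
solve → V1=0.3910, V2=-0.02844, V3=0.02336, V4=0.01296

R_eq = 137.1 Ω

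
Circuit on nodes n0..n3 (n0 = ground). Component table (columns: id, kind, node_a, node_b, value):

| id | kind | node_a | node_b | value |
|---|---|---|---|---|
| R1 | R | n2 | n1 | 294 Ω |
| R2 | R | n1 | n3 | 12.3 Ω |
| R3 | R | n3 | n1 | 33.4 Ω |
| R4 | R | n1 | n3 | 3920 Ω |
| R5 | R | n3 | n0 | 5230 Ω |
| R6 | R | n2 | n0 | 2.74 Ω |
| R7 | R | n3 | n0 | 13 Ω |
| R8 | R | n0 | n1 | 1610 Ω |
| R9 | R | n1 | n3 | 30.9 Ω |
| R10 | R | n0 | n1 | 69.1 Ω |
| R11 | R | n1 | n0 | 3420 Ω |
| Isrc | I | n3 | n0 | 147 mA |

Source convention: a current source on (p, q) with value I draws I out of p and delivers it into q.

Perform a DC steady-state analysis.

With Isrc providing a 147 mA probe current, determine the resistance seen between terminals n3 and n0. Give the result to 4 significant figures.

R_eq = 10.67 Ω

MNA unknowns: 3 node voltages V₁..V_3
R1: Y=0.003401 on G[2,1]
R2: Y=0.08130 on G[1,3]
R3: Y=0.02994 on G[3,1]
R4: Y=0.0002551 on G[1,3]
R5: Y=0.0001912 on G[3,0]
R6: Y=0.3650 on G[2,0]
R7: Y=0.07692 on G[3,0]
R8: Y=0.0006211 on G[0,1]
R9: Y=0.03236 on G[1,3]
R10: Y=0.01447 on G[0,1]
R11: Y=0.0002924 on G[1,0]
Isrc: z[3]−=0.147, z[0]+=0.147
solve → V1=-1.388, V2=-0.01281, V3=-1.569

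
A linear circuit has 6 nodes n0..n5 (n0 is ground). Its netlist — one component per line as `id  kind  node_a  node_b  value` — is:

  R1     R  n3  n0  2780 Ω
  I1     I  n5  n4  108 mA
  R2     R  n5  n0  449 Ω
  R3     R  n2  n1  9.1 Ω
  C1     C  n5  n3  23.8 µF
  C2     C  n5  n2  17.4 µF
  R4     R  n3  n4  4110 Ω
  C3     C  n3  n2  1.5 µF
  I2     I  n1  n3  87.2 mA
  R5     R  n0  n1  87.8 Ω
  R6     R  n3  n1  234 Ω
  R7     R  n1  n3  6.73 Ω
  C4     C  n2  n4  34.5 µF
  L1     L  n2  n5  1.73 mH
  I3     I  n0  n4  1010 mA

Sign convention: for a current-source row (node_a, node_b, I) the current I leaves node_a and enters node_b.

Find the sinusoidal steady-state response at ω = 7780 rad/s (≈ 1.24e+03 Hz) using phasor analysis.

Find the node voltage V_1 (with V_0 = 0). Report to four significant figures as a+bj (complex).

71.85-0.3704j V

Apply KCL at each of the 5 non-ground nodes and solve the resulting linear system.
Node n1: branches {R3, I2, R5, R6, R7} → V_1 = 71.85-0.3704j
Node n2: branches {R3, C2, C3, C4, L1} → V_2 = 78.68-3.403j
Node n3: branches {R1, C1, R4, C3, I2, R6, R7} → V_3 = 72.87+1.782j
Node n4: branches {I1, R4, C4, I3} → V_4 = 78.68-7.563j
Node n5: branches {I1, R2, C1, C2, L1} → V_5 = 74.29+1.607j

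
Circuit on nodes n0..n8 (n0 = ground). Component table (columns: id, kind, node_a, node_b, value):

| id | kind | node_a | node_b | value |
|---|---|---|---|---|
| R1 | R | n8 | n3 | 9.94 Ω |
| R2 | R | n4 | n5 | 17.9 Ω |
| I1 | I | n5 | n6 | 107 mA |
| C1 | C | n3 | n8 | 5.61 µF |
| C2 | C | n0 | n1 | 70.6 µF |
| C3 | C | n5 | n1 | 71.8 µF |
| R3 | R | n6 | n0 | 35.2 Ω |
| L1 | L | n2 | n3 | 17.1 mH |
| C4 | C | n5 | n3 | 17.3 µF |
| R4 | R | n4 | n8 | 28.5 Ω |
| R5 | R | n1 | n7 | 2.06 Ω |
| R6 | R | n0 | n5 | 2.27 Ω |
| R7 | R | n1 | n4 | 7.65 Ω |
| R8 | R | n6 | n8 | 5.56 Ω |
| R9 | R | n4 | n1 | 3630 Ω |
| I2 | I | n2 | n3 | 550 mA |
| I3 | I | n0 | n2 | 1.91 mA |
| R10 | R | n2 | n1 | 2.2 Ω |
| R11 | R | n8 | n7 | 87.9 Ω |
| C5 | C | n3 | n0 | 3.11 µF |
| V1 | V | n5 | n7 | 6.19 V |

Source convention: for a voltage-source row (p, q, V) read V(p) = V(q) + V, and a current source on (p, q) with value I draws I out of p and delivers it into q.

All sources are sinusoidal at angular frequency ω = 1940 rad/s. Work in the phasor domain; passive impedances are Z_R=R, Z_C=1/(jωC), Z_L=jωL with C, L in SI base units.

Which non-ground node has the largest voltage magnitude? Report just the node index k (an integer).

3

Element admittances at ω=1940 rad/s:
  Y(R1) = 0.1006+0.000j S between n8,n3
  Y(R2) = 0.05587+0.000j S between n4,n5
  I1: injects 0.107 A into n6 (from n5)
  Y(C1) = 0.000+0.01088j S between n3,n8
  Y(C2) = 0.000+0.1370j S between n0,n1
  Y(C3) = 0.000+0.1393j S between n5,n1
  Y(R3) = 0.02841+0.000j S between n6,n0
  Y(L1) = 0.000-0.03014j S between n2,n3
  Y(C4) = 0.000+0.03356j S between n5,n3
  Y(R4) = 0.03509+0.000j S between n4,n8
  Y(R5) = 0.4854+0.000j S between n1,n7
  Y(R6) = 0.4405+0.000j S between n0,n5
  Y(R7) = 0.1307+0.000j S between n1,n4
  Y(R8) = 0.1799+0.000j S between n6,n8
  Y(R9) = 0.0002755+0.000j S between n4,n1
  I2: injects 0.55 A into n3 (from n2)
  I3: injects 0.00191 A into n2 (from n0)
  Y(R10) = 0.4545+0.000j S between n2,n1
  Y(R11) = 0.01138+0.000j S between n8,n7
  Y(C5) = 0.000+0.006033j S between n3,n0
  V1: constraint V(n5)−V(n7) = 6.19
Assemble and solve the 9×9 MNA system:
  V(n1)=-4.780+2.691j  V(n2)=-5.929+1.407j  V(n3)=13.43+2.249j  V(n4)=-1.497+2.235j  V(n5)=0.4085+1.179j  V(n6)=7.182+1.914j  V(n7)=-5.781+1.179j  V(n8)=7.721+2.216j
  i(V1)=-0.6400-0.7458j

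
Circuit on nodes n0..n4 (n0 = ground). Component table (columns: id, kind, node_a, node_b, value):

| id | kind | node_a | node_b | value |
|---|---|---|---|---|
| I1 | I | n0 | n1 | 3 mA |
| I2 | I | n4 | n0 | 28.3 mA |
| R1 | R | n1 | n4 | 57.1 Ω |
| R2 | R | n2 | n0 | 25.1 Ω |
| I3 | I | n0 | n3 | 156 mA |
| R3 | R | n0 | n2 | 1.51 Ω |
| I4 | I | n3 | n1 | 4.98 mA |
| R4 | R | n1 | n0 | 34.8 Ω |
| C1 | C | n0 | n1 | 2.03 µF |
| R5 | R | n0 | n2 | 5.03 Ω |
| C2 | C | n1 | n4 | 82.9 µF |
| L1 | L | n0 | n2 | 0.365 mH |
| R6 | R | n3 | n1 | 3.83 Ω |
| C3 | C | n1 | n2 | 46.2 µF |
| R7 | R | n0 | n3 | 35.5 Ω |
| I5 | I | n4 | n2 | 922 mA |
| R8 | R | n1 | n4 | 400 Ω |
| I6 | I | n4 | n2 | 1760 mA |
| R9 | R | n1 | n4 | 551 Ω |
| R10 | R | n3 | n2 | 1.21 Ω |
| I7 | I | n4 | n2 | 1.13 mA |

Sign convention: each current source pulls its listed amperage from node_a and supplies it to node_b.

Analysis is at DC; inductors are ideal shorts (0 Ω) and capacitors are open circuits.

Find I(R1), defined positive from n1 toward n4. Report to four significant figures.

2.175 A

Element admittances at DC:
  I1: injects 0.003 A into n1 (from n0)
  I2: injects 0.0283 A into n0 (from n4)
  Y(R1) = 0.01751 S between n1,n4
  Y(R2) = 0.03984 S between n2,n0
  I3: injects 0.156 A into n3 (from n0)
  Y(R3) = 0.6623 S between n0,n2
  I4: injects 0.00498 A into n1 (from n3)
  Y(R4) = 0.02874 S between n1,n0
  Y(C1) = 0.000 S between n0,n1
  Y(R5) = 0.1988 S between n0,n2
  Y(C2) = 0.000 S between n1,n4
  L1: short n0↔n2 (DC inductor)
  Y(R6) = 0.2611 S between n3,n1
  Y(C3) = 0.000 S between n1,n2
  Y(R7) = 0.02817 S between n0,n3
  I5: injects 0.922 A into n2 (from n4)
  Y(R8) = 0.002500 S between n1,n4
  I6: injects 1.76 A into n2 (from n4)
  Y(R9) = 0.001815 S between n1,n4
  Y(R10) = 0.8264 S between n3,n2
  I7: injects 0.00113 A into n2 (from n4)
Assemble and solve the 5×5 MNA system:
  V(n1)=-11.66  V(n2)=0.000  V(n3)=-2.594  V(n4)=-135.9
  i(L1)=-0.5390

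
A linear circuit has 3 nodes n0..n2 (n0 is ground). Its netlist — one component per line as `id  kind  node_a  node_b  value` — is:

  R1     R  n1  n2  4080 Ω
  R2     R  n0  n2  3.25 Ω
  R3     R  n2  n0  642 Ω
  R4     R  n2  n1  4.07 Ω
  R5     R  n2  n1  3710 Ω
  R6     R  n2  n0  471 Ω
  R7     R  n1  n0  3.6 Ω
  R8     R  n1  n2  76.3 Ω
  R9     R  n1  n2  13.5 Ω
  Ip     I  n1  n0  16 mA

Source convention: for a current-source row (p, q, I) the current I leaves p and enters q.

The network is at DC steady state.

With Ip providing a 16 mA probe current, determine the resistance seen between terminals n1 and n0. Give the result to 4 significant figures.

R_eq = 2.279 Ω

Element admittances at DC:
  Y(R1) = 0.0002451 S between n1,n2
  Y(R2) = 0.3077 S between n0,n2
  Y(R3) = 0.001558 S between n2,n0
  Y(R4) = 0.2457 S between n2,n1
  Y(R5) = 0.0002695 S between n2,n1
  Y(R6) = 0.002123 S between n2,n0
  Y(R7) = 0.2778 S between n1,n0
  Y(R8) = 0.01311 S between n1,n2
  Y(R9) = 0.07407 S between n1,n2
  Ip: injects 0.016 A into n0 (from n1)
Assemble and solve the 2×2 MNA system:
  V(n1)=-0.03646  V(n2)=-0.01886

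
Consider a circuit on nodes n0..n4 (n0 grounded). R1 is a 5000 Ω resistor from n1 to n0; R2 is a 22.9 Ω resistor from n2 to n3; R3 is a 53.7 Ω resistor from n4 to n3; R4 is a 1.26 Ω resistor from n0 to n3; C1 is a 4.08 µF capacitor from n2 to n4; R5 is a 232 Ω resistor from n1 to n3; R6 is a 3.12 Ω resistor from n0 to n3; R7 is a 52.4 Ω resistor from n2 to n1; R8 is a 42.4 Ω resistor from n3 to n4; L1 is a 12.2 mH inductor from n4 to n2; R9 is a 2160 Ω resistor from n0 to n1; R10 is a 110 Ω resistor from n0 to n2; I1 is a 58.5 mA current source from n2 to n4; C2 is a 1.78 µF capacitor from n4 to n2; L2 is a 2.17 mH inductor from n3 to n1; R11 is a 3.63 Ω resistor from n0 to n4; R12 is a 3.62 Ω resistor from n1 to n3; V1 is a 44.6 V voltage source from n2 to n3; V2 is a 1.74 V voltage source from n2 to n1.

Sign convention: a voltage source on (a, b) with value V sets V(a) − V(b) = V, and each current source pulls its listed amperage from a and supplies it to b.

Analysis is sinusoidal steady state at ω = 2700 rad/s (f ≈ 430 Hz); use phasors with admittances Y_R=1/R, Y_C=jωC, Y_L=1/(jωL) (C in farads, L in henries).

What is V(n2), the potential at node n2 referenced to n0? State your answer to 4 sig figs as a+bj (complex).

Apply KCL at each of the 4 non-ground nodes and solve the resulting linear system.
Node n1: branches {R1, R5, R7, R9, L2, R12, V2} → V_1 = 42.42+0.4770j
Node n2: branches {R2, C1, R7, L1, R10, I1, C2, V1, V2} → V_2 = 44.16+0.4770j
Node n3: branches {R2, R3, R4, R5, R6, R8, L2, R12, V1} → V_3 = -0.4439+0.4770j
Node n4: branches {R3, C1, R8, L1, I1, C2, R11} → V_4 = 0.2360-1.946j
Source currents: i(V1)=-14.50+7.949j, i(V2)=12.02-7.315j

44.16+0.4770j V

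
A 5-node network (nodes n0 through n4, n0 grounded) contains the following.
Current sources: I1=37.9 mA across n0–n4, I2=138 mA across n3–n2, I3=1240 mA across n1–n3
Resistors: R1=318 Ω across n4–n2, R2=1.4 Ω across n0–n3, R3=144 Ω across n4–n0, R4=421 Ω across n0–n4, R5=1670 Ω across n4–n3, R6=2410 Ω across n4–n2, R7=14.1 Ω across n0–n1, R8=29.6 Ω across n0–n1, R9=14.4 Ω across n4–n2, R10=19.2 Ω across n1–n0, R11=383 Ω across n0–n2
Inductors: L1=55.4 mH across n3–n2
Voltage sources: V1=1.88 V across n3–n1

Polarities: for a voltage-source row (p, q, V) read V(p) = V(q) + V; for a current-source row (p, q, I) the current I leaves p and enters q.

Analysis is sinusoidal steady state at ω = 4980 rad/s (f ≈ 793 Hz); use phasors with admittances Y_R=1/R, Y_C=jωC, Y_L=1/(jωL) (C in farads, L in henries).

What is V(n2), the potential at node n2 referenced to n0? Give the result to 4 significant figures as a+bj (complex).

13.72+4.316j V

MNA unknowns: 4 node voltages V₁..V_4 plus 1 source current (V1)
I1: z[0]−=0.0379, z[4]+=0.0379
I2: z[3]−=0.138, z[2]+=0.138
R1: Y=0.003145+0.000j on G[4,2]
L1: Y=0.000-0.003625j on G[3,2]
R2: Y=0.7143+0.000j on G[0,3]
R3: Y=0.006944+0.000j on G[4,0]
R4: Y=0.002375+0.000j on G[0,4]
R5: Y=0.0005988+0.000j on G[4,3]
R6: Y=0.0004149+0.000j on G[4,2]
R7: Y=0.07092+0.000j on G[0,1]
R8: Y=0.03378+0.000j on G[0,1]
I3: z[1]−=1.24, z[3]+=1.24
R9: Y=0.06944+0.000j on G[4,2]
R10: Y=0.05208+0.000j on G[1,0]
R11: Y=0.002611+0.000j on G[0,2]
V1: row V3−V1=1.88, i_V1 at 3,1
solve → V1=-1.673-0.05359j, V2=13.72+4.316j, V3=0.2066-0.05359j, V4=12.54+3.799j
aux → i_V1=0.9776-0.008402j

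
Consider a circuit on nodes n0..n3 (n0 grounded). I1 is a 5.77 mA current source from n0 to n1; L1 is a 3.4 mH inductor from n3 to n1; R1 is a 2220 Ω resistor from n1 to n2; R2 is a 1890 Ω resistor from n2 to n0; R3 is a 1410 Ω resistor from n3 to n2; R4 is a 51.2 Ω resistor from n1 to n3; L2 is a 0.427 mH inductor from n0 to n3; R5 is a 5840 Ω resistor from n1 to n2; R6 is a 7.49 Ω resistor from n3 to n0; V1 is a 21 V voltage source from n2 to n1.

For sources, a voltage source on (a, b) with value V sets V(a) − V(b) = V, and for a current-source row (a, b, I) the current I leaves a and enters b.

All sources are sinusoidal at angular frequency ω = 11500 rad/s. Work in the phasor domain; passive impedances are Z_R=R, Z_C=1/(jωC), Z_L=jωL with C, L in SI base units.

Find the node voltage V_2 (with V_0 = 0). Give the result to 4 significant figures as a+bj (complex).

20.60-0.4935j V

Apply KCL at each of the 3 non-ground nodes and solve the resulting linear system.
Node n1: branches {I1, L1, R1, R4, R5, V1} → V_1 = -0.3997-0.4935j
Node n2: branches {R1, R2, R3, R5, V1} → V_2 = 20.60-0.4935j
Node n3: branches {L1, R3, R4, L2, R6} → V_3 = -0.01245-0.01703j
Source currents: i(V1)=-0.03857+0.0005990j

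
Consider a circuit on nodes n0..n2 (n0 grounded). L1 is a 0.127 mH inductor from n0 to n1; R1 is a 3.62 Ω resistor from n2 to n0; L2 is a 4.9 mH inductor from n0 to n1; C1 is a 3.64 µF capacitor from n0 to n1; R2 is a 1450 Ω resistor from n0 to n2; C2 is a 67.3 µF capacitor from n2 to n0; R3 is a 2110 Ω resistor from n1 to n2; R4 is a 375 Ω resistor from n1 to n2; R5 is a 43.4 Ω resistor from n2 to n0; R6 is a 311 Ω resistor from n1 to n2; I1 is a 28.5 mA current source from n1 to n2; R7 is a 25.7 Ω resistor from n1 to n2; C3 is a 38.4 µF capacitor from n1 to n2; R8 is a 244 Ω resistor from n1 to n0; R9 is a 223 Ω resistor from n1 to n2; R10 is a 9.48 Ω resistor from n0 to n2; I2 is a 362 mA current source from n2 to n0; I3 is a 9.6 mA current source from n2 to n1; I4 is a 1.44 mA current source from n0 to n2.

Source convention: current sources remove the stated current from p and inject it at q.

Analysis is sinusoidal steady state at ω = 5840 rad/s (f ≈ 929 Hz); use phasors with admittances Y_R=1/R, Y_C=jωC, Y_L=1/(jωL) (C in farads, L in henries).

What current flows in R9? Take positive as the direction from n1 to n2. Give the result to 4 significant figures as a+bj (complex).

0.001229-0.001933j A

Apply KCL at each of the 2 non-ground nodes and solve the resulting linear system.
Node n1: branches {L1, L2, C1, R3, R4, R6, I1, R7, C3, R8, R9, I3} → V_1 = 0.02908-0.09494j
Node n2: branches {R1, R2, C2, R3, R4, R5, R6, I1, R7, C3, R9, R10, I2, I3, I4} → V_2 = -0.2449+0.3361j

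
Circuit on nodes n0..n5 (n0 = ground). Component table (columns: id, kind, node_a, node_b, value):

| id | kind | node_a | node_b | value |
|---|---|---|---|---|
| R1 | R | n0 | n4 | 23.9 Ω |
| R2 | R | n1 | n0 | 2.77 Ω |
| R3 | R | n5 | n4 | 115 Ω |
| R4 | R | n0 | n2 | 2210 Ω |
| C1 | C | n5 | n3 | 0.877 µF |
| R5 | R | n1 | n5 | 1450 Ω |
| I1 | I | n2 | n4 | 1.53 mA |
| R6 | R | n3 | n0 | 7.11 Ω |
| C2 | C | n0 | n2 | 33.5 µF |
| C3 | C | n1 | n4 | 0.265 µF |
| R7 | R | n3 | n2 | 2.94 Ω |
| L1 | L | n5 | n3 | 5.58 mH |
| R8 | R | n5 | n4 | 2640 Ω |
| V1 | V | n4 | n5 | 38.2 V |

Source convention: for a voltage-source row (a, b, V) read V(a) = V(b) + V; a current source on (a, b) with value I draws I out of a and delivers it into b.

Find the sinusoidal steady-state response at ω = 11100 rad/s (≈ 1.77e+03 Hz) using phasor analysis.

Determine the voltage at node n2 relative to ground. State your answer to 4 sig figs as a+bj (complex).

MNA unknowns: 5 node voltages V₁..V_5 plus 1 source current (V1)
R1: Y=0.04184+0.000j on G[0,4]
R2: Y=0.3610+0.000j on G[1,0]
R3: Y=0.008696+0.000j on G[5,4]
R4: Y=0.0004525+0.000j on G[0,2]
C1: Y=0.000+0.009735j on G[5,3]
R5: Y=0.0006897+0.000j on G[1,5]
I1: z[2]−=0.00153, z[4]+=0.00153
R6: Y=0.1406+0.000j on G[3,0]
C2: Y=0.000+0.3719j on G[0,2]
C3: Y=0.000+0.002942j on G[1,4]
R7: Y=0.3401+0.000j on G[3,2]
L1: Y=0.000-0.01615j on G[5,3]
R8: Y=0.0003788+0.000j on G[5,4]
V1: row V4−V5=38.2, i_V1 at 4,5
solve → V1=-0.02425-0.0007792j, V2=0.4026+0.1894j, V3=0.2006+0.6298j, V4=1.214-5.691j, V5=-36.99-5.691j
aux → i_V1=-0.4127+0.2345j

0.4026+0.1894j V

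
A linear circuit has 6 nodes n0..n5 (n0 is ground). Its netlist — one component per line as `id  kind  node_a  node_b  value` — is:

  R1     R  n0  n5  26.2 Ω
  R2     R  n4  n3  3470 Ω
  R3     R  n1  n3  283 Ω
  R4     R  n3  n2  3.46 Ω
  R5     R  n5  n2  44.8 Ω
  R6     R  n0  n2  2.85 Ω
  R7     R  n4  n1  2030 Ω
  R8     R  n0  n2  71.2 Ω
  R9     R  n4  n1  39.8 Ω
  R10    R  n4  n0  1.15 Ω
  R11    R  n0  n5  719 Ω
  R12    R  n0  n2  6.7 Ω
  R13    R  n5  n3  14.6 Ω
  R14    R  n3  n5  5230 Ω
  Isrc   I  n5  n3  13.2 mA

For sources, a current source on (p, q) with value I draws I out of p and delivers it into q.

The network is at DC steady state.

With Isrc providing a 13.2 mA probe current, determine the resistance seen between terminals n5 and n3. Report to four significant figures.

Apply KCL at each of the 5 non-ground nodes and solve the resulting linear system.
Node n1: branches {R3, R7, R9} → V_1 = 0.003150
Node n2: branches {R4, R5, R6, R8, R12} → V_2 = 0.006504
Node n3: branches {R2, R3, R4, R13, R14, Isrc} → V_3 = 0.02527
Node n4: branches {R2, R7, R9, R10} → V_4 = 9.824e-05
Node n5: branches {R1, R5, R11, R13, R14, Isrc} → V_5 = -0.08669

R_eq = 8.482 Ω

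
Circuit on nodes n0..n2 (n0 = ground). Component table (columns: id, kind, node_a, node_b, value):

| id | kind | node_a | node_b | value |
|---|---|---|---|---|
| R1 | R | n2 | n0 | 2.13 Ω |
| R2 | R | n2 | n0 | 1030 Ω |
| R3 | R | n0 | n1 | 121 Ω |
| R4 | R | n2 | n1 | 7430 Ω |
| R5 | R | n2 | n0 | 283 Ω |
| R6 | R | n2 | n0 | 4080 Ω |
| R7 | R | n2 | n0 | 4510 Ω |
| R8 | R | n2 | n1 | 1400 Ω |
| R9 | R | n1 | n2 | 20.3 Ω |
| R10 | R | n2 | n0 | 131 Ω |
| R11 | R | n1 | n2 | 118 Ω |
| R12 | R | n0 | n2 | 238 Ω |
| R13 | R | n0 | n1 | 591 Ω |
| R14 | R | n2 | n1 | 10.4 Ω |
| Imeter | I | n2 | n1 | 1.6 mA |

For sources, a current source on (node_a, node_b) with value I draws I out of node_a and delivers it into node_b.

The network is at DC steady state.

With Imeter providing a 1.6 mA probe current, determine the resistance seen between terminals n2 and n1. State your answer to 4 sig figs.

MNA unknowns: 2 node voltages V₁..V_2
R1: Y=0.4695 on G[2,0]
R2: Y=0.0009709 on G[2,0]
R3: Y=0.008264 on G[0,1]
R4: Y=0.0001346 on G[2,1]
R5: Y=0.003534 on G[2,0]
R6: Y=0.0002451 on G[2,0]
R7: Y=0.0002217 on G[2,0]
R8: Y=0.0007143 on G[2,1]
R9: Y=0.04926 on G[1,2]
R10: Y=0.007634 on G[2,0]
R11: Y=0.008475 on G[1,2]
R12: Y=0.004202 on G[0,2]
R13: Y=0.001692 on G[0,1]
R14: Y=0.09615 on G[2,1]
Imeter: z[2]−=0.0016, z[1]+=0.0016
solve → V1=0.009532, V2=-0.0001952

R_eq = 6.079 Ω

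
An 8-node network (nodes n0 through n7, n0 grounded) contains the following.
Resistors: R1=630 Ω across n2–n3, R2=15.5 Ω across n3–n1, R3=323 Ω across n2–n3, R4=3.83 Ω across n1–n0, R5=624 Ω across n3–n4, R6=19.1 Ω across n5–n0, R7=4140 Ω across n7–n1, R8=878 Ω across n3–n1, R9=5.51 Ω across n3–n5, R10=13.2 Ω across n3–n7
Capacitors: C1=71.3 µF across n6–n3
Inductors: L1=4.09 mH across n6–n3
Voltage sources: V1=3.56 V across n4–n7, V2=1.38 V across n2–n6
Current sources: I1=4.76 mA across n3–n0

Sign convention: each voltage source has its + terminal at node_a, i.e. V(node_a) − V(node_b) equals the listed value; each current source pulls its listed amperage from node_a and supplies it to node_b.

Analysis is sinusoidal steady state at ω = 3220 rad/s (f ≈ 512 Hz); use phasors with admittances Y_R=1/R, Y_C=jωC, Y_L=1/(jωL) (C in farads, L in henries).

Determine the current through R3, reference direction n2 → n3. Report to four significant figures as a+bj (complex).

Element admittances at ω=3220 rad/s:
  Y(R1) = 0.001587+0.000j S between n2,n3
  Y(R2) = 0.06452+0.000j S between n3,n1
  Y(R3) = 0.003096+0.000j S between n2,n3
  Y(R4) = 0.2611+0.000j S between n1,n0
  Y(R5) = 0.001603+0.000j S between n3,n4
  Y(R6) = 0.05236+0.000j S between n5,n0
  Y(C1) = 0.000+0.2296j S between n6,n3
  Y(R7) = 0.0002415+0.000j S between n7,n1
  Y(R8) = 0.001139+0.000j S between n3,n1
  Y(R9) = 0.1815+0.000j S between n3,n5
  Y(L1) = 0.000-0.07593j S between n6,n3
  Y(R10) = 0.07576+0.000j S between n3,n7
  V1: constraint V(n4)−V(n7) = 3.56
  V2: constraint V(n2)−V(n6) = 1.38
  I1: injects 0.00476 A into n0 (from n3)
Assemble and solve the 9×9 MNA system:
  V(n1)=-0.01031+0.000j  V(n2)=1.328+0.04202j  V(n3)=-0.05089+0.000j  V(n4)=3.436+0.000j  V(n5)=-0.03950+0.000j  V(n6)=-0.05217+0.04202j  V(n7)=-0.1243+0.000j
  i(V1)=-0.005588+0.000j  i(V2)=-0.006457-0.0001968j

0.004268+0.0001301j A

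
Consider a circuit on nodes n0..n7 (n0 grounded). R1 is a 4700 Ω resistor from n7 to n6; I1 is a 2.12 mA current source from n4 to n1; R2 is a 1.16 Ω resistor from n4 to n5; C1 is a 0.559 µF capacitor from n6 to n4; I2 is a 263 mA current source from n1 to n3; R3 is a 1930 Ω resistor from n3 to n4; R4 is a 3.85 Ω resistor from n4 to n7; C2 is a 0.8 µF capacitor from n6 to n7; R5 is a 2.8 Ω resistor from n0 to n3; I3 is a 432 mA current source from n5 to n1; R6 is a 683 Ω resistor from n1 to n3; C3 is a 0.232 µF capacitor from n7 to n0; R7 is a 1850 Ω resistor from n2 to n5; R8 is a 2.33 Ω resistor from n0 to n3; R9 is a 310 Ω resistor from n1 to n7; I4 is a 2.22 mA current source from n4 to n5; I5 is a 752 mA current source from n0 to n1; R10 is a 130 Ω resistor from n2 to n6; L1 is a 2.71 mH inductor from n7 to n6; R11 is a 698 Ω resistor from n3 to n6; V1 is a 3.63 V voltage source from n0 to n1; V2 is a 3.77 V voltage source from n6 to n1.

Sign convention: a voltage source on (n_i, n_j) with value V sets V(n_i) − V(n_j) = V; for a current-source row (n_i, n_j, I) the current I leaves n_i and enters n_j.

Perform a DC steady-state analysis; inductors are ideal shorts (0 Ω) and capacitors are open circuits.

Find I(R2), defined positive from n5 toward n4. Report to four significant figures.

-0.4287 A

Apply KCL at each of the 7 non-ground nodes and solve the resulting linear system.
Node n1: branches {I1, I2, I3, R6, R9, I5, V1, V2} → V_1 = -3.630
Node n2: branches {R7, R10} → V_2 = -0.001867
Node n3: branches {I2, R3, R5, R6, R8, R11} → V_3 = 0.3255
Node n4: branches {I1, R2, C1, R3, R4, I4} → V_4 = -1.523
Node n5: branches {R2, I3, R7, I4} → V_5 = -2.021
Node n6: branches {R1, C1, C2, R10, L1, R11, V2} → V_6 = 0.1400
Node n7: branches {R1, R4, C2, C3, R9, L1} → V_7 = 0.1400
Source currents: i(L1)=-0.4442, i(V1)=-0.4960, i(V2)=-0.4451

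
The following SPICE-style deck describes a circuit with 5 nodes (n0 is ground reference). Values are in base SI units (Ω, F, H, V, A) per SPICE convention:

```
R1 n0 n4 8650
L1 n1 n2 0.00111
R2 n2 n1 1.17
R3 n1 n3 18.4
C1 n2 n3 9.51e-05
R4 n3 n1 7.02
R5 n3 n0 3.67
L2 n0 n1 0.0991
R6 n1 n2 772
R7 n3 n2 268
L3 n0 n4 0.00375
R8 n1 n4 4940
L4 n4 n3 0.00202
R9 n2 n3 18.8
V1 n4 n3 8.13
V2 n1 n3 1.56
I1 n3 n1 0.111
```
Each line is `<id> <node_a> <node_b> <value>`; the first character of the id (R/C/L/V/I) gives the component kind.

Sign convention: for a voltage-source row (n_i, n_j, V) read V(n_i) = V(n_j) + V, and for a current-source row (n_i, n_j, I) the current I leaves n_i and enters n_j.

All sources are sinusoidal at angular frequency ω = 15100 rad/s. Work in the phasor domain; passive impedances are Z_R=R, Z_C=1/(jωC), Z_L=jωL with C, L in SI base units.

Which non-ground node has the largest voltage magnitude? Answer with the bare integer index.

4

Element admittances at ω=15100 rad/s:
  Y(R1) = 0.0001156+0.000j S between n0,n4
  Y(L1) = 0.000-0.05966j S between n1,n2
  Y(R2) = 0.8547+0.000j S between n2,n1
  Y(R3) = 0.05435+0.000j S between n1,n3
  Y(C1) = 0.000+1.436j S between n2,n3
  Y(R4) = 0.1425+0.000j S between n3,n1
  Y(R5) = 0.2725+0.000j S between n3,n0
  Y(L2) = 0.000-0.0006683j S between n0,n1
  Y(R6) = 0.001295+0.000j S between n1,n2
  Y(R7) = 0.003731+0.000j S between n3,n2
  Y(L3) = 0.000-0.01766j S between n0,n4
  Y(R8) = 0.0002024+0.000j S between n1,n4
  Y(L4) = 0.000-0.03278j S between n4,n3
  Y(R9) = 0.05319+0.000j S between n2,n3
  V1: constraint V(n4)−V(n3) = 8.13
  V2: constraint V(n1)−V(n3) = 1.56
  I1: injects 0.111 A into n1 (from n3)
Assemble and solve the 6×6 MNA system:
  V(n1)=1.521+0.5279j  V(n2)=0.3610-0.1770j  V(n3)=-0.03894+0.5279j  V(n4)=8.091+0.5279j
  i(V1)=-0.01159+0.4094j  i(V2)=-1.230-0.5332j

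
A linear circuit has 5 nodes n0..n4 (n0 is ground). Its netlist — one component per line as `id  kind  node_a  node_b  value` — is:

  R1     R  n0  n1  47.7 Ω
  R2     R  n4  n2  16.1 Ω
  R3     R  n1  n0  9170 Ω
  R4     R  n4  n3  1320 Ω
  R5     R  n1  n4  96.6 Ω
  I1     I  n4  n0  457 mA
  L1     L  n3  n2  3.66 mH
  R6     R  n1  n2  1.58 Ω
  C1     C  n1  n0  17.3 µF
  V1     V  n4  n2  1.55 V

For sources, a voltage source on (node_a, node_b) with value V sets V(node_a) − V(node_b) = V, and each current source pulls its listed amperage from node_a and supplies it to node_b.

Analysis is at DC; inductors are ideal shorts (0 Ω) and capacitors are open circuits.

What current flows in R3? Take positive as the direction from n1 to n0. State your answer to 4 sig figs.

-0.002365 A

Element admittances at DC:
  Y(R1) = 0.02096 S between n0,n1
  Y(R2) = 0.06211 S between n4,n2
  Y(R3) = 0.0001091 S between n1,n0
  Y(R4) = 0.0007576 S between n4,n3
  Y(R5) = 0.01035 S between n1,n4
  I1: injects 0.457 A into n0 (from n4)
  L1: short n3↔n2 (DC inductor)
  Y(R6) = 0.6329 S between n1,n2
  Y(C1) = 0.000 S between n1,n0
  V1: constraint V(n4)−V(n2) = 1.55
Assemble and solve the 6×6 MNA system:
  V(n1)=-21.69  V(n2)=-22.42  V(n3)=-22.42  V(n4)=-20.87
  i(L1)=0.001174  i(V1)=-0.5629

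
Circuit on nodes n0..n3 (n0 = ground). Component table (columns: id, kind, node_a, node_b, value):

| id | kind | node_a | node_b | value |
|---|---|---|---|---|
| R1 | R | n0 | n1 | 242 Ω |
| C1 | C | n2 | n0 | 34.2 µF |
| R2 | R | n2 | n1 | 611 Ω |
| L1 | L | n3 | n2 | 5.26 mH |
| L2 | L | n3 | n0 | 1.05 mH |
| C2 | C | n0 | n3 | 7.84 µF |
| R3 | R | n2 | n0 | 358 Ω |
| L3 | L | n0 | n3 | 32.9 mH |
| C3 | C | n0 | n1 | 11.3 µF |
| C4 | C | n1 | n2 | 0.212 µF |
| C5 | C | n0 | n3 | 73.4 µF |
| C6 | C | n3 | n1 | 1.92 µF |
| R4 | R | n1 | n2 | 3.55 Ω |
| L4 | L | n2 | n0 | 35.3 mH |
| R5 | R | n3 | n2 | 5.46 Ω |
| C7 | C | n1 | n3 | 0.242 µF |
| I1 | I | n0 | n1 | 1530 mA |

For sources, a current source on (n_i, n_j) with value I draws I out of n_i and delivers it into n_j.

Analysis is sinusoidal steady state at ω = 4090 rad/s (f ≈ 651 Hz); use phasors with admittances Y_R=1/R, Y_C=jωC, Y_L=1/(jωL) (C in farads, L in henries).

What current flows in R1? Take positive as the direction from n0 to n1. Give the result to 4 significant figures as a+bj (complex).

-0.01870+0.02713j A

Element admittances at ω=4090 rad/s:
  Y(R1) = 0.004132+0.000j S between n0,n1
  Y(C1) = 0.000+0.1399j S between n2,n0
  Y(R2) = 0.001637+0.000j S between n2,n1
  Y(L1) = 0.000-0.04648j S between n3,n2
  Y(L2) = 0.000-0.2329j S between n3,n0
  Y(C2) = 0.000+0.03207j S between n0,n3
  Y(R3) = 0.002793+0.000j S between n2,n0
  Y(L3) = 0.000-0.007432j S between n0,n3
  Y(C3) = 0.000+0.04622j S between n0,n1
  Y(C4) = 0.000+0.0008671j S between n1,n2
  Y(C5) = 0.000+0.3002j S between n0,n3
  Y(C6) = 0.000+0.007853j S between n3,n1
  Y(R4) = 0.2817+0.000j S between n1,n2
  Y(L4) = 0.000-0.006926j S between n2,n0
  Y(R5) = 0.1832+0.000j S between n3,n2
  Y(C7) = 0.000+0.0009898j S between n1,n3
  I1: injects 1.53 A into n1 (from n0)
Assemble and solve the 3×3 MNA system:
  V(n1)=4.525-6.564j  V(n2)=0.3164-5.697j  V(n3)=-2.263-4.888j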